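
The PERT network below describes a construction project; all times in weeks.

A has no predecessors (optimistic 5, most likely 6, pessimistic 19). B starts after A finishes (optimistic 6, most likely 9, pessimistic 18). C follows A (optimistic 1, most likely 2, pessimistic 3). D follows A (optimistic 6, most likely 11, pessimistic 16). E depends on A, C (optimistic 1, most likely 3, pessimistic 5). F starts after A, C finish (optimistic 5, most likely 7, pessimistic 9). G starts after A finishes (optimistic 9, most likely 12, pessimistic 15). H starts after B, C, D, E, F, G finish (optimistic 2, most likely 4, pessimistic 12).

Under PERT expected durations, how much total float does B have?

2 weeks

te_A = (5 + 4·6 + 19)/6 = 48/6 = 8
te_B = (6 + 4·9 + 18)/6 = 60/6 = 10
te_C = (1 + 4·2 + 3)/6 = 12/6 = 2
te_D = (6 + 4·11 + 16)/6 = 66/6 = 11
te_E = (1 + 4·3 + 5)/6 = 18/6 = 3
te_F = (5 + 4·7 + 9)/6 = 42/6 = 7
te_G = (9 + 4·12 + 15)/6 = 72/6 = 12
te_H = (2 + 4·4 + 12)/6 = 30/6 = 5

Forward pass:
ES_A = 0; EF_A = 8
ES_B = 8; EF_B = 8+10 = 18
ES_C = 8; EF_C = 8+2 = 10
ES_D = 8; EF_D = 8+11 = 19
ES_E = max(EF_A=8, EF_C=10) = 10; EF_E = 10+3 = 13
ES_F = max(EF_A=8, EF_C=10) = 10; EF_F = 10+7 = 17
ES_G = 8; EF_G = 8+12 = 20
ES_H = max(EF_B=18, EF_C=10, EF_D=19, EF_E=13, EF_F=17, EF_G=20) = 20; EF_H = 20+5 = 25
Expected project duration μ = 25 weeks. Critical path: A → G → H.

Backward pass:
LF_H = 25; LS_H = 25−5 = 20
LF_G = LS_H = 20; LS_G = 20−12 = 8
LF_F = LS_H = 20; LS_F = 20−7 = 13
LF_E = LS_H = 20; LS_E = 20−3 = 17
LF_D = LS_H = 20; LS_D = 20−11 = 9
LF_C = min(LS_E=17, LS_F=13, LS_H=20) = 13; LS_C = 13−2 = 11
LF_B = LS_H = 20; LS_B = 20−10 = 10
LF_A = min(LS_B=10, LS_C=11, LS_D=9, LS_E=17, LS_F=13, LS_G=8) = 8; LS_A = 8−8 = 0
Slack_B = LS_B − ES_B = 10 − 8 = 2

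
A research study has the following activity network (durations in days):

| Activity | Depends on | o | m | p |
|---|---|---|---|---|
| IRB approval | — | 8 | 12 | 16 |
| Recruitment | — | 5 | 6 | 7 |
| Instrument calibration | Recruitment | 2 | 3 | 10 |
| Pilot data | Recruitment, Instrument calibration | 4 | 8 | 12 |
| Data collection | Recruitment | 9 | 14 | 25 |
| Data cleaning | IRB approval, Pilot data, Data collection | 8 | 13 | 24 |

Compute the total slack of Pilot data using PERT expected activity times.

te_IRB approval = (8 + 4·12 + 16)/6 = 72/6 = 12
te_Recruitment = (5 + 4·6 + 7)/6 = 36/6 = 6
te_Instrument calibration = (2 + 4·3 + 10)/6 = 24/6 = 4
te_Pilot data = (4 + 4·8 + 12)/6 = 48/6 = 8
te_Data collection = (9 + 4·14 + 25)/6 = 90/6 = 15
te_Data cleaning = (8 + 4·13 + 24)/6 = 84/6 = 14

Forward pass:
ES_IRB approval = 0; EF_IRB approval = 12
ES_Recruitment = 0; EF_Recruitment = 6
ES_Instrument calibration = 6; EF_Instrument calibration = 6+4 = 10
ES_Pilot data = max(EF_Recruitment=6, EF_Instrument calibration=10) = 10; EF_Pilot data = 10+8 = 18
ES_Data collection = 6; EF_Data collection = 6+15 = 21
ES_Data cleaning = max(EF_IRB approval=12, EF_Pilot data=18, EF_Data collection=21) = 21; EF_Data cleaning = 21+14 = 35
Expected project duration μ = 35 days. Critical path: Recruitment → Data collection → Data cleaning.

Backward pass:
LF_Data cleaning = 35; LS_Data cleaning = 35−14 = 21
LF_Data collection = LS_Data cleaning = 21; LS_Data collection = 21−15 = 6
LF_Pilot data = LS_Data cleaning = 21; LS_Pilot data = 21−8 = 13
LF_Instrument calibration = LS_Pilot data = 13; LS_Instrument calibration = 13−4 = 9
LF_Recruitment = min(LS_Instrument calibration=9, LS_Pilot data=13, LS_Data collection=6) = 6; LS_Recruitment = 6−6 = 0
LF_IRB approval = LS_Data cleaning = 21; LS_IRB approval = 21−12 = 9
Slack_Pilot data = LS_Pilot data − ES_Pilot data = 13 − 10 = 3

3 days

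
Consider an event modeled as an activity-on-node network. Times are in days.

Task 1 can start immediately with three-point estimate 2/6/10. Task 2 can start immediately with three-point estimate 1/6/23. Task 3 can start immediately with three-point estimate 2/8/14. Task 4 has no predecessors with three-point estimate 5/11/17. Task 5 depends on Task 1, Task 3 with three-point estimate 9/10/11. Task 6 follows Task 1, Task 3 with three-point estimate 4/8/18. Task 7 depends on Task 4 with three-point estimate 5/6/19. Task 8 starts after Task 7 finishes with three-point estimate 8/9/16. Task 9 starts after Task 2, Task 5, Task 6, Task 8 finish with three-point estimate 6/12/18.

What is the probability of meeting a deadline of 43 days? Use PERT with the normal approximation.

te_Task 1 = (2 + 4·6 + 10)/6 = 36/6 = 6; σ²_Task 1 = ((10−2)/6)² = 1.778
te_Task 2 = (1 + 4·6 + 23)/6 = 48/6 = 8; σ²_Task 2 = ((23−1)/6)² = 13.444
te_Task 3 = (2 + 4·8 + 14)/6 = 48/6 = 8; σ²_Task 3 = ((14−2)/6)² = 4.000
te_Task 4 = (5 + 4·11 + 17)/6 = 66/6 = 11; σ²_Task 4 = ((17−5)/6)² = 4.000
te_Task 5 = (9 + 4·10 + 11)/6 = 60/6 = 10; σ²_Task 5 = ((11−9)/6)² = 0.111
te_Task 6 = (4 + 4·8 + 18)/6 = 54/6 = 9; σ²_Task 6 = ((18−4)/6)² = 5.444
te_Task 7 = (5 + 4·6 + 19)/6 = 48/6 = 8; σ²_Task 7 = ((19−5)/6)² = 5.444
te_Task 8 = (8 + 4·9 + 16)/6 = 60/6 = 10; σ²_Task 8 = ((16−8)/6)² = 1.778
te_Task 9 = (6 + 4·12 + 18)/6 = 72/6 = 12; σ²_Task 9 = ((18−6)/6)² = 4.000

Forward pass:
ES_Task 1 = 0; EF_Task 1 = 6
ES_Task 2 = 0; EF_Task 2 = 8
ES_Task 3 = 0; EF_Task 3 = 8
ES_Task 4 = 0; EF_Task 4 = 11
ES_Task 5 = max(EF_Task 1=6, EF_Task 3=8) = 8; EF_Task 5 = 8+10 = 18
ES_Task 6 = max(EF_Task 1=6, EF_Task 3=8) = 8; EF_Task 6 = 8+9 = 17
ES_Task 7 = 11; EF_Task 7 = 11+8 = 19
ES_Task 8 = 19; EF_Task 8 = 19+10 = 29
ES_Task 9 = max(EF_Task 2=8, EF_Task 5=18, EF_Task 6=17, EF_Task 8=29) = 29; EF_Task 9 = 29+12 = 41
Expected project duration μ = 41 days. Critical path: Task 4 → Task 7 → Task 8 → Task 9.

Variance along critical path = 4.000 + 5.444 + 1.778 + 4.000 = 15.222; σ = √15.222 = 3.902 days.
Z = (43 − 41) / 3.902 = 0.513
P(T ≤ 43) = Φ(0.513) ≈ 0.696

0.696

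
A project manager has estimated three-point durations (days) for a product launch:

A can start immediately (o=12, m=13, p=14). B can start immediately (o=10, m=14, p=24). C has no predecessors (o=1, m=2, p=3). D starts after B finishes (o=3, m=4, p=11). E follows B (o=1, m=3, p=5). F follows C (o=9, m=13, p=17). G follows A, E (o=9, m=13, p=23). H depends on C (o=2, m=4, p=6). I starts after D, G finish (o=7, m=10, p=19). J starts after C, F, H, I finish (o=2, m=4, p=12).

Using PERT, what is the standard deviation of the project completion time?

te_A = (12 + 4·13 + 14)/6 = 78/6 = 13; σ²_A = ((14−12)/6)² = 0.111
te_B = (10 + 4·14 + 24)/6 = 90/6 = 15; σ²_B = ((24−10)/6)² = 5.444
te_C = (1 + 4·2 + 3)/6 = 12/6 = 2; σ²_C = ((3−1)/6)² = 0.111
te_D = (3 + 4·4 + 11)/6 = 30/6 = 5; σ²_D = ((11−3)/6)² = 1.778
te_E = (1 + 4·3 + 5)/6 = 18/6 = 3; σ²_E = ((5−1)/6)² = 0.444
te_F = (9 + 4·13 + 17)/6 = 78/6 = 13; σ²_F = ((17−9)/6)² = 1.778
te_G = (9 + 4·13 + 23)/6 = 84/6 = 14; σ²_G = ((23−9)/6)² = 5.444
te_H = (2 + 4·4 + 6)/6 = 24/6 = 4; σ²_H = ((6−2)/6)² = 0.444
te_I = (7 + 4·10 + 19)/6 = 66/6 = 11; σ²_I = ((19−7)/6)² = 4.000
te_J = (2 + 4·4 + 12)/6 = 30/6 = 5; σ²_J = ((12−2)/6)² = 2.778

Forward pass:
ES_A = 0; EF_A = 13
ES_B = 0; EF_B = 15
ES_C = 0; EF_C = 2
ES_D = 15; EF_D = 15+5 = 20
ES_E = 15; EF_E = 15+3 = 18
ES_F = 2; EF_F = 2+13 = 15
ES_G = max(EF_A=13, EF_E=18) = 18; EF_G = 18+14 = 32
ES_H = 2; EF_H = 2+4 = 6
ES_I = max(EF_D=20, EF_G=32) = 32; EF_I = 32+11 = 43
ES_J = max(EF_C=2, EF_F=15, EF_H=6, EF_I=43) = 43; EF_J = 43+5 = 48
Expected project duration μ = 48 days. Critical path: B → E → G → I → J.

Variance along critical path = 5.444 + 0.444 + 5.444 + 4.000 + 2.778 = 18.111
σ = √18.111 = 4.256 days

4.26 days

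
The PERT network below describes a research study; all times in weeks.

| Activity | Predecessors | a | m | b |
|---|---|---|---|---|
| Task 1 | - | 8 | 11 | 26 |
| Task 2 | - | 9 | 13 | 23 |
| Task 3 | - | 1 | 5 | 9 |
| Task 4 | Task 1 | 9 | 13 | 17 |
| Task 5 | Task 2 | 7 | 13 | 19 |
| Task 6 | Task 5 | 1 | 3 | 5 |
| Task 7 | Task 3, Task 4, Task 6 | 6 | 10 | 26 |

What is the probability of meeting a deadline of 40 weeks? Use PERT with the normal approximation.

0.331

te_Task 1 = (8 + 4·11 + 26)/6 = 78/6 = 13; σ²_Task 1 = ((26−8)/6)² = 9.000
te_Task 2 = (9 + 4·13 + 23)/6 = 84/6 = 14; σ²_Task 2 = ((23−9)/6)² = 5.444
te_Task 3 = (1 + 4·5 + 9)/6 = 30/6 = 5; σ²_Task 3 = ((9−1)/6)² = 1.778
te_Task 4 = (9 + 4·13 + 17)/6 = 78/6 = 13; σ²_Task 4 = ((17−9)/6)² = 1.778
te_Task 5 = (7 + 4·13 + 19)/6 = 78/6 = 13; σ²_Task 5 = ((19−7)/6)² = 4.000
te_Task 6 = (1 + 4·3 + 5)/6 = 18/6 = 3; σ²_Task 6 = ((5−1)/6)² = 0.444
te_Task 7 = (6 + 4·10 + 26)/6 = 72/6 = 12; σ²_Task 7 = ((26−6)/6)² = 11.111

Forward pass:
ES_Task 1 = 0; EF_Task 1 = 13
ES_Task 2 = 0; EF_Task 2 = 14
ES_Task 3 = 0; EF_Task 3 = 5
ES_Task 4 = 13; EF_Task 4 = 13+13 = 26
ES_Task 5 = 14; EF_Task 5 = 14+13 = 27
ES_Task 6 = 27; EF_Task 6 = 27+3 = 30
ES_Task 7 = max(EF_Task 3=5, EF_Task 4=26, EF_Task 6=30) = 30; EF_Task 7 = 30+12 = 42
Expected project duration μ = 42 weeks. Critical path: Task 2 → Task 5 → Task 6 → Task 7.

Variance along critical path = 5.444 + 4.000 + 0.444 + 11.111 = 21.000; σ = √21.000 = 4.583 weeks.
Z = (40 − 42) / 4.583 = -0.436
P(T ≤ 40) = Φ(-0.436) ≈ 0.331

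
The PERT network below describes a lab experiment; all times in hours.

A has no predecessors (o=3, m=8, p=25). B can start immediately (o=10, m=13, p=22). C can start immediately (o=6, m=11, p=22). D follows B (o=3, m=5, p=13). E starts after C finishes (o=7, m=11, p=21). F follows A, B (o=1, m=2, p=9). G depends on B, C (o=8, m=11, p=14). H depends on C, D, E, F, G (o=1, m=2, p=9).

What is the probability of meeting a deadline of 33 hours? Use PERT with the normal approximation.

te_A = (3 + 4·8 + 25)/6 = 60/6 = 10; σ²_A = ((25−3)/6)² = 13.444
te_B = (10 + 4·13 + 22)/6 = 84/6 = 14; σ²_B = ((22−10)/6)² = 4.000
te_C = (6 + 4·11 + 22)/6 = 72/6 = 12; σ²_C = ((22−6)/6)² = 7.111
te_D = (3 + 4·5 + 13)/6 = 36/6 = 6; σ²_D = ((13−3)/6)² = 2.778
te_E = (7 + 4·11 + 21)/6 = 72/6 = 12; σ²_E = ((21−7)/6)² = 5.444
te_F = (1 + 4·2 + 9)/6 = 18/6 = 3; σ²_F = ((9−1)/6)² = 1.778
te_G = (8 + 4·11 + 14)/6 = 66/6 = 11; σ²_G = ((14−8)/6)² = 1.000
te_H = (1 + 4·2 + 9)/6 = 18/6 = 3; σ²_H = ((9−1)/6)² = 1.778

Forward pass:
ES_A = 0; EF_A = 10
ES_B = 0; EF_B = 14
ES_C = 0; EF_C = 12
ES_D = 14; EF_D = 14+6 = 20
ES_E = 12; EF_E = 12+12 = 24
ES_F = max(EF_A=10, EF_B=14) = 14; EF_F = 14+3 = 17
ES_G = max(EF_B=14, EF_C=12) = 14; EF_G = 14+11 = 25
ES_H = max(EF_C=12, EF_D=20, EF_E=24, EF_F=17, EF_G=25) = 25; EF_H = 25+3 = 28
Expected project duration μ = 28 hours. Critical path: B → G → H.

Variance along critical path = 4.000 + 1.000 + 1.778 = 6.778; σ = √6.778 = 2.603 hours.
Z = (33 − 28) / 2.603 = 1.921
P(T ≤ 33) = Φ(1.921) ≈ 0.973

0.973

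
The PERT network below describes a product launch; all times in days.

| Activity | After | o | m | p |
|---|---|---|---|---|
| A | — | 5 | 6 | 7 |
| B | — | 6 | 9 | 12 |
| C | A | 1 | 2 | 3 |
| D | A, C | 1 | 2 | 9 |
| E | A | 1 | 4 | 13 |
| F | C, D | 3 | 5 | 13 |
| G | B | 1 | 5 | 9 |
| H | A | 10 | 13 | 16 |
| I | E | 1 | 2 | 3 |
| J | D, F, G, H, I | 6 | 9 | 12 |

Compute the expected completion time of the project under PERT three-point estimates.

28 days

te_A = (5 + 4·6 + 7)/6 = 36/6 = 6
te_B = (6 + 4·9 + 12)/6 = 54/6 = 9
te_C = (1 + 4·2 + 3)/6 = 12/6 = 2
te_D = (1 + 4·2 + 9)/6 = 18/6 = 3
te_E = (1 + 4·4 + 13)/6 = 30/6 = 5
te_F = (3 + 4·5 + 13)/6 = 36/6 = 6
te_G = (1 + 4·5 + 9)/6 = 30/6 = 5
te_H = (10 + 4·13 + 16)/6 = 78/6 = 13
te_I = (1 + 4·2 + 3)/6 = 12/6 = 2
te_J = (6 + 4·9 + 12)/6 = 54/6 = 9

Forward pass:
ES_A = 0; EF_A = 6
ES_B = 0; EF_B = 9
ES_C = 6; EF_C = 6+2 = 8
ES_D = max(EF_A=6, EF_C=8) = 8; EF_D = 8+3 = 11
ES_E = 6; EF_E = 6+5 = 11
ES_F = max(EF_C=8, EF_D=11) = 11; EF_F = 11+6 = 17
ES_G = 9; EF_G = 9+5 = 14
ES_H = 6; EF_H = 6+13 = 19
ES_I = 11; EF_I = 11+2 = 13
ES_J = max(EF_D=11, EF_F=17, EF_G=14, EF_H=19, EF_I=13) = 19; EF_J = 19+9 = 28
Expected project duration μ = 28 days. Critical path: A → H → J.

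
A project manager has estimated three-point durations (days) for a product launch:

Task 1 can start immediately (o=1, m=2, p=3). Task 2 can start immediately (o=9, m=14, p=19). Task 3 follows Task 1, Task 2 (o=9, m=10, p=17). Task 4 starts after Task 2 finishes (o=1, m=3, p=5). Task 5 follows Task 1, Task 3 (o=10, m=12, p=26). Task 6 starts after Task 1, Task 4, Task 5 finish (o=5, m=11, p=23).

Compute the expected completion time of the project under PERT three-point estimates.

te_Task 1 = (1 + 4·2 + 3)/6 = 12/6 = 2
te_Task 2 = (9 + 4·14 + 19)/6 = 84/6 = 14
te_Task 3 = (9 + 4·10 + 17)/6 = 66/6 = 11
te_Task 4 = (1 + 4·3 + 5)/6 = 18/6 = 3
te_Task 5 = (10 + 4·12 + 26)/6 = 84/6 = 14
te_Task 6 = (5 + 4·11 + 23)/6 = 72/6 = 12

Forward pass:
ES_Task 1 = 0; EF_Task 1 = 2
ES_Task 2 = 0; EF_Task 2 = 14
ES_Task 3 = max(EF_Task 1=2, EF_Task 2=14) = 14; EF_Task 3 = 14+11 = 25
ES_Task 4 = 14; EF_Task 4 = 14+3 = 17
ES_Task 5 = max(EF_Task 1=2, EF_Task 3=25) = 25; EF_Task 5 = 25+14 = 39
ES_Task 6 = max(EF_Task 1=2, EF_Task 4=17, EF_Task 5=39) = 39; EF_Task 6 = 39+12 = 51
Expected project duration μ = 51 days. Critical path: Task 2 → Task 3 → Task 5 → Task 6.

51 days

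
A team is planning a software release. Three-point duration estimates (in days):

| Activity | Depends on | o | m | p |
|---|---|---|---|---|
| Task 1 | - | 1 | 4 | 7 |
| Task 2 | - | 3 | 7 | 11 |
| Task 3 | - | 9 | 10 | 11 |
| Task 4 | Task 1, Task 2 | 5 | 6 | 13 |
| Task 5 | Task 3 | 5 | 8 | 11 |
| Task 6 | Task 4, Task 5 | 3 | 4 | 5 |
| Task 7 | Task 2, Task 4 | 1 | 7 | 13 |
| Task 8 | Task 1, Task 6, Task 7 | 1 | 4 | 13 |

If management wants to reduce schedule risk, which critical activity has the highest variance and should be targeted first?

te_Task 1 = (1 + 4·4 + 7)/6 = 24/6 = 4; σ²_Task 1 = ((7−1)/6)² = 1.000
te_Task 2 = (3 + 4·7 + 11)/6 = 42/6 = 7; σ²_Task 2 = ((11−3)/6)² = 1.778
te_Task 3 = (9 + 4·10 + 11)/6 = 60/6 = 10; σ²_Task 3 = ((11−9)/6)² = 0.111
te_Task 4 = (5 + 4·6 + 13)/6 = 42/6 = 7; σ²_Task 4 = ((13−5)/6)² = 1.778
te_Task 5 = (5 + 4·8 + 11)/6 = 48/6 = 8; σ²_Task 5 = ((11−5)/6)² = 1.000
te_Task 6 = (3 + 4·4 + 5)/6 = 24/6 = 4; σ²_Task 6 = ((5−3)/6)² = 0.111
te_Task 7 = (1 + 4·7 + 13)/6 = 42/6 = 7; σ²_Task 7 = ((13−1)/6)² = 4.000
te_Task 8 = (1 + 4·4 + 13)/6 = 30/6 = 5; σ²_Task 8 = ((13−1)/6)² = 4.000

Forward pass:
ES_Task 1 = 0; EF_Task 1 = 4
ES_Task 2 = 0; EF_Task 2 = 7
ES_Task 3 = 0; EF_Task 3 = 10
ES_Task 4 = max(EF_Task 1=4, EF_Task 2=7) = 7; EF_Task 4 = 7+7 = 14
ES_Task 5 = 10; EF_Task 5 = 10+8 = 18
ES_Task 6 = max(EF_Task 4=14, EF_Task 5=18) = 18; EF_Task 6 = 18+4 = 22
ES_Task 7 = max(EF_Task 2=7, EF_Task 4=14) = 14; EF_Task 7 = 14+7 = 21
ES_Task 8 = max(EF_Task 1=4, EF_Task 6=22, EF_Task 7=21) = 22; EF_Task 8 = 22+5 = 27
Expected project duration μ = 27 days. Critical path: Task 3 → Task 5 → Task 6 → Task 8.

Variances on critical path: σ²_Task 3=0.111, σ²_Task 5=1.000, σ²_Task 6=0.111, σ²_Task 8=4.000.
Largest is σ²_Task 8 = 4.000.

Task 8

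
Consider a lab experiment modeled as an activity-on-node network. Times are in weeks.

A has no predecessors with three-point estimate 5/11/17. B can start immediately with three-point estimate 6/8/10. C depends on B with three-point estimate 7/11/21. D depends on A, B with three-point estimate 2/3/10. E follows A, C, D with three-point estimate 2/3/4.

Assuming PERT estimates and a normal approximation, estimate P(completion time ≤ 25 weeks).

0.793

te_A = (5 + 4·11 + 17)/6 = 66/6 = 11; σ²_A = ((17−5)/6)² = 4.000
te_B = (6 + 4·8 + 10)/6 = 48/6 = 8; σ²_B = ((10−6)/6)² = 0.444
te_C = (7 + 4·11 + 21)/6 = 72/6 = 12; σ²_C = ((21−7)/6)² = 5.444
te_D = (2 + 4·3 + 10)/6 = 24/6 = 4; σ²_D = ((10−2)/6)² = 1.778
te_E = (2 + 4·3 + 4)/6 = 18/6 = 3; σ²_E = ((4−2)/6)² = 0.111

Forward pass:
ES_A = 0; EF_A = 11
ES_B = 0; EF_B = 8
ES_C = 8; EF_C = 8+12 = 20
ES_D = max(EF_A=11, EF_B=8) = 11; EF_D = 11+4 = 15
ES_E = max(EF_A=11, EF_C=20, EF_D=15) = 20; EF_E = 20+3 = 23
Expected project duration μ = 23 weeks. Critical path: B → C → E.

Variance along critical path = 0.444 + 5.444 + 0.111 = 6.000; σ = √6.000 = 2.449 weeks.
Z = (25 − 23) / 2.449 = 0.816
P(T ≤ 25) = Φ(0.816) ≈ 0.793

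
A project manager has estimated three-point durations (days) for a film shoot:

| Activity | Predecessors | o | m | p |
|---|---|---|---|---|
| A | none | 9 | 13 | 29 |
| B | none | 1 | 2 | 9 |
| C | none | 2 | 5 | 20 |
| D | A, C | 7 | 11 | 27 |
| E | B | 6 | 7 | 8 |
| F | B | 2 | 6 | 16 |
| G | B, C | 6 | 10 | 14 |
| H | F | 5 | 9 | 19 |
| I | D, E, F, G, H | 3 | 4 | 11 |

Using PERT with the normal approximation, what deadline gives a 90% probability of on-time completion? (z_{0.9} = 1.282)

te_A = (9 + 4·13 + 29)/6 = 90/6 = 15; σ²_A = ((29−9)/6)² = 11.111
te_B = (1 + 4·2 + 9)/6 = 18/6 = 3; σ²_B = ((9−1)/6)² = 1.778
te_C = (2 + 4·5 + 20)/6 = 42/6 = 7; σ²_C = ((20−2)/6)² = 9.000
te_D = (7 + 4·11 + 27)/6 = 78/6 = 13; σ²_D = ((27−7)/6)² = 11.111
te_E = (6 + 4·7 + 8)/6 = 42/6 = 7; σ²_E = ((8−6)/6)² = 0.111
te_F = (2 + 4·6 + 16)/6 = 42/6 = 7; σ²_F = ((16−2)/6)² = 5.444
te_G = (6 + 4·10 + 14)/6 = 60/6 = 10; σ²_G = ((14−6)/6)² = 1.778
te_H = (5 + 4·9 + 19)/6 = 60/6 = 10; σ²_H = ((19−5)/6)² = 5.444
te_I = (3 + 4·4 + 11)/6 = 30/6 = 5; σ²_I = ((11−3)/6)² = 1.778

Forward pass:
ES_A = 0; EF_A = 15
ES_B = 0; EF_B = 3
ES_C = 0; EF_C = 7
ES_D = max(EF_A=15, EF_C=7) = 15; EF_D = 15+13 = 28
ES_E = 3; EF_E = 3+7 = 10
ES_F = 3; EF_F = 3+7 = 10
ES_G = max(EF_B=3, EF_C=7) = 7; EF_G = 7+10 = 17
ES_H = 10; EF_H = 10+10 = 20
ES_I = max(EF_D=28, EF_E=10, EF_F=10, EF_G=17, EF_H=20) = 28; EF_I = 28+5 = 33
Expected project duration μ = 33 days. Critical path: A → D → I.

Variance along critical path = 11.111 + 11.111 + 1.778 = 24.000; σ = 4.899 days.
D = μ + z·σ = 33 + 1.282·4.899 = 39.3 days

39.3 days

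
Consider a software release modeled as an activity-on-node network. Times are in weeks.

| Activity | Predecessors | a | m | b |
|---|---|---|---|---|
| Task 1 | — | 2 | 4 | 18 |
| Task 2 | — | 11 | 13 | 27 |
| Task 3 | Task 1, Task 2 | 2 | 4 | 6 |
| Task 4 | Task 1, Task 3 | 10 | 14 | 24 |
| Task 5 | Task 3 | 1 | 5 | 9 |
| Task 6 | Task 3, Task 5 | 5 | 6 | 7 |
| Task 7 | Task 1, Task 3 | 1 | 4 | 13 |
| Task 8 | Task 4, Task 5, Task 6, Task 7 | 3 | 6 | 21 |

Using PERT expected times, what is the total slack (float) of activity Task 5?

4 weeks

te_Task 1 = (2 + 4·4 + 18)/6 = 36/6 = 6
te_Task 2 = (11 + 4·13 + 27)/6 = 90/6 = 15
te_Task 3 = (2 + 4·4 + 6)/6 = 24/6 = 4
te_Task 4 = (10 + 4·14 + 24)/6 = 90/6 = 15
te_Task 5 = (1 + 4·5 + 9)/6 = 30/6 = 5
te_Task 6 = (5 + 4·6 + 7)/6 = 36/6 = 6
te_Task 7 = (1 + 4·4 + 13)/6 = 30/6 = 5
te_Task 8 = (3 + 4·6 + 21)/6 = 48/6 = 8

Forward pass:
ES_Task 1 = 0; EF_Task 1 = 6
ES_Task 2 = 0; EF_Task 2 = 15
ES_Task 3 = max(EF_Task 1=6, EF_Task 2=15) = 15; EF_Task 3 = 15+4 = 19
ES_Task 4 = max(EF_Task 1=6, EF_Task 3=19) = 19; EF_Task 4 = 19+15 = 34
ES_Task 5 = 19; EF_Task 5 = 19+5 = 24
ES_Task 6 = max(EF_Task 3=19, EF_Task 5=24) = 24; EF_Task 6 = 24+6 = 30
ES_Task 7 = max(EF_Task 1=6, EF_Task 3=19) = 19; EF_Task 7 = 19+5 = 24
ES_Task 8 = max(EF_Task 4=34, EF_Task 5=24, EF_Task 6=30, EF_Task 7=24) = 34; EF_Task 8 = 34+8 = 42
Expected project duration μ = 42 weeks. Critical path: Task 2 → Task 3 → Task 4 → Task 8.

Backward pass:
LF_Task 8 = 42; LS_Task 8 = 42−8 = 34
LF_Task 7 = LS_Task 8 = 34; LS_Task 7 = 34−5 = 29
LF_Task 6 = LS_Task 8 = 34; LS_Task 6 = 34−6 = 28
LF_Task 5 = min(LS_Task 6=28, LS_Task 8=34) = 28; LS_Task 5 = 28−5 = 23
LF_Task 4 = LS_Task 8 = 34; LS_Task 4 = 34−15 = 19
LF_Task 3 = min(LS_Task 4=19, LS_Task 5=23, LS_Task 6=28, LS_Task 7=29) = 19; LS_Task 3 = 19−4 = 15
LF_Task 2 = LS_Task 3 = 15; LS_Task 2 = 15−15 = 0
LF_Task 1 = min(LS_Task 3=15, LS_Task 4=19, LS_Task 7=29) = 15; LS_Task 1 = 15−6 = 9
Slack_Task 5 = LS_Task 5 − ES_Task 5 = 23 − 19 = 4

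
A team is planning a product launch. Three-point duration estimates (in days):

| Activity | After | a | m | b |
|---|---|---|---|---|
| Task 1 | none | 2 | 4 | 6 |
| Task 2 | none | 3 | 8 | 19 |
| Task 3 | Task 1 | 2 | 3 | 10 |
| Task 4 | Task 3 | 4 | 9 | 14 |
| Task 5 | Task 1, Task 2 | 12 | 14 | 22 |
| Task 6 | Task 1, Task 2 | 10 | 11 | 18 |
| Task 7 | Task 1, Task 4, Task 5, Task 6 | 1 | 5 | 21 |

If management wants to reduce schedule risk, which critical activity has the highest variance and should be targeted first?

Task 7

te_Task 1 = (2 + 4·4 + 6)/6 = 24/6 = 4; σ²_Task 1 = ((6−2)/6)² = 0.444
te_Task 2 = (3 + 4·8 + 19)/6 = 54/6 = 9; σ²_Task 2 = ((19−3)/6)² = 7.111
te_Task 3 = (2 + 4·3 + 10)/6 = 24/6 = 4; σ²_Task 3 = ((10−2)/6)² = 1.778
te_Task 4 = (4 + 4·9 + 14)/6 = 54/6 = 9; σ²_Task 4 = ((14−4)/6)² = 2.778
te_Task 5 = (12 + 4·14 + 22)/6 = 90/6 = 15; σ²_Task 5 = ((22−12)/6)² = 2.778
te_Task 6 = (10 + 4·11 + 18)/6 = 72/6 = 12; σ²_Task 6 = ((18−10)/6)² = 1.778
te_Task 7 = (1 + 4·5 + 21)/6 = 42/6 = 7; σ²_Task 7 = ((21−1)/6)² = 11.111

Forward pass:
ES_Task 1 = 0; EF_Task 1 = 4
ES_Task 2 = 0; EF_Task 2 = 9
ES_Task 3 = 4; EF_Task 3 = 4+4 = 8
ES_Task 4 = 8; EF_Task 4 = 8+9 = 17
ES_Task 5 = max(EF_Task 1=4, EF_Task 2=9) = 9; EF_Task 5 = 9+15 = 24
ES_Task 6 = max(EF_Task 1=4, EF_Task 2=9) = 9; EF_Task 6 = 9+12 = 21
ES_Task 7 = max(EF_Task 1=4, EF_Task 4=17, EF_Task 5=24, EF_Task 6=21) = 24; EF_Task 7 = 24+7 = 31
Expected project duration μ = 31 days. Critical path: Task 2 → Task 5 → Task 7.

Variances on critical path: σ²_Task 2=7.111, σ²_Task 5=2.778, σ²_Task 7=11.111.
Largest is σ²_Task 7 = 11.111.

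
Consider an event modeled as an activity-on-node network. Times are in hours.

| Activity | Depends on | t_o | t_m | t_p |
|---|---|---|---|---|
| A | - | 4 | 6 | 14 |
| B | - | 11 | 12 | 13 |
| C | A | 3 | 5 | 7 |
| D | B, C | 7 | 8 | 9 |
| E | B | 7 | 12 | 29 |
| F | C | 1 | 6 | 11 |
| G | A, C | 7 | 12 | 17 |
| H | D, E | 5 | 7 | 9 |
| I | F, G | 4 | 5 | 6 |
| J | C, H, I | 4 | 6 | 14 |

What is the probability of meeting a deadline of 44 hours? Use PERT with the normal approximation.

0.836

te_A = (4 + 4·6 + 14)/6 = 42/6 = 7; σ²_A = ((14−4)/6)² = 2.778
te_B = (11 + 4·12 + 13)/6 = 72/6 = 12; σ²_B = ((13−11)/6)² = 0.111
te_C = (3 + 4·5 + 7)/6 = 30/6 = 5; σ²_C = ((7−3)/6)² = 0.444
te_D = (7 + 4·8 + 9)/6 = 48/6 = 8; σ²_D = ((9−7)/6)² = 0.111
te_E = (7 + 4·12 + 29)/6 = 84/6 = 14; σ²_E = ((29−7)/6)² = 13.444
te_F = (1 + 4·6 + 11)/6 = 36/6 = 6; σ²_F = ((11−1)/6)² = 2.778
te_G = (7 + 4·12 + 17)/6 = 72/6 = 12; σ²_G = ((17−7)/6)² = 2.778
te_H = (5 + 4·7 + 9)/6 = 42/6 = 7; σ²_H = ((9−5)/6)² = 0.444
te_I = (4 + 4·5 + 6)/6 = 30/6 = 5; σ²_I = ((6−4)/6)² = 0.111
te_J = (4 + 4·6 + 14)/6 = 42/6 = 7; σ²_J = ((14−4)/6)² = 2.778

Forward pass:
ES_A = 0; EF_A = 7
ES_B = 0; EF_B = 12
ES_C = 7; EF_C = 7+5 = 12
ES_D = max(EF_B=12, EF_C=12) = 12; EF_D = 12+8 = 20
ES_E = 12; EF_E = 12+14 = 26
ES_F = 12; EF_F = 12+6 = 18
ES_G = max(EF_A=7, EF_C=12) = 12; EF_G = 12+12 = 24
ES_H = max(EF_D=20, EF_E=26) = 26; EF_H = 26+7 = 33
ES_I = max(EF_F=18, EF_G=24) = 24; EF_I = 24+5 = 29
ES_J = max(EF_C=12, EF_H=33, EF_I=29) = 33; EF_J = 33+7 = 40
Expected project duration μ = 40 hours. Critical path: B → E → H → J.

Variance along critical path = 0.111 + 13.444 + 0.444 + 2.778 = 16.778; σ = √16.778 = 4.096 hours.
Z = (44 − 40) / 4.096 = 0.977
P(T ≤ 44) = Φ(0.977) ≈ 0.836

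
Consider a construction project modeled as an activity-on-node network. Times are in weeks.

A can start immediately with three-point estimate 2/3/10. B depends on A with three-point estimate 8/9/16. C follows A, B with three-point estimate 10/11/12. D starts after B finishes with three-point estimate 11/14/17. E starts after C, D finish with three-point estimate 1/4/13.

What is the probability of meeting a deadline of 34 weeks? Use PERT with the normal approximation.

0.634

te_A = (2 + 4·3 + 10)/6 = 24/6 = 4; σ²_A = ((10−2)/6)² = 1.778
te_B = (8 + 4·9 + 16)/6 = 60/6 = 10; σ²_B = ((16−8)/6)² = 1.778
te_C = (10 + 4·11 + 12)/6 = 66/6 = 11; σ²_C = ((12−10)/6)² = 0.111
te_D = (11 + 4·14 + 17)/6 = 84/6 = 14; σ²_D = ((17−11)/6)² = 1.000
te_E = (1 + 4·4 + 13)/6 = 30/6 = 5; σ²_E = ((13−1)/6)² = 4.000

Forward pass:
ES_A = 0; EF_A = 4
ES_B = 4; EF_B = 4+10 = 14
ES_C = max(EF_A=4, EF_B=14) = 14; EF_C = 14+11 = 25
ES_D = 14; EF_D = 14+14 = 28
ES_E = max(EF_C=25, EF_D=28) = 28; EF_E = 28+5 = 33
Expected project duration μ = 33 weeks. Critical path: A → B → D → E.

Variance along critical path = 1.778 + 1.778 + 1.000 + 4.000 = 8.556; σ = √8.556 = 2.925 weeks.
Z = (34 − 33) / 2.925 = 0.342
P(T ≤ 34) = Φ(0.342) ≈ 0.634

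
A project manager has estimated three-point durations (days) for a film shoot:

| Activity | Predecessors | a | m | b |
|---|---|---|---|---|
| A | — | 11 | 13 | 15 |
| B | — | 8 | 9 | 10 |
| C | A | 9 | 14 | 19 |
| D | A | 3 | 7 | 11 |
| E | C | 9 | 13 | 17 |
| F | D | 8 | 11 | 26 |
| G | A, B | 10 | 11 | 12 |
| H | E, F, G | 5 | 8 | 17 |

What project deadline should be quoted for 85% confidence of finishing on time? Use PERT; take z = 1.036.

52.1 days

te_A = (11 + 4·13 + 15)/6 = 78/6 = 13; σ²_A = ((15−11)/6)² = 0.444
te_B = (8 + 4·9 + 10)/6 = 54/6 = 9; σ²_B = ((10−8)/6)² = 0.111
te_C = (9 + 4·14 + 19)/6 = 84/6 = 14; σ²_C = ((19−9)/6)² = 2.778
te_D = (3 + 4·7 + 11)/6 = 42/6 = 7; σ²_D = ((11−3)/6)² = 1.778
te_E = (9 + 4·13 + 17)/6 = 78/6 = 13; σ²_E = ((17−9)/6)² = 1.778
te_F = (8 + 4·11 + 26)/6 = 78/6 = 13; σ²_F = ((26−8)/6)² = 9.000
te_G = (10 + 4·11 + 12)/6 = 66/6 = 11; σ²_G = ((12−10)/6)² = 0.111
te_H = (5 + 4·8 + 17)/6 = 54/6 = 9; σ²_H = ((17−5)/6)² = 4.000

Forward pass:
ES_A = 0; EF_A = 13
ES_B = 0; EF_B = 9
ES_C = 13; EF_C = 13+14 = 27
ES_D = 13; EF_D = 13+7 = 20
ES_E = 27; EF_E = 27+13 = 40
ES_F = 20; EF_F = 20+13 = 33
ES_G = max(EF_A=13, EF_B=9) = 13; EF_G = 13+11 = 24
ES_H = max(EF_E=40, EF_F=33, EF_G=24) = 40; EF_H = 40+9 = 49
Expected project duration μ = 49 days. Critical path: A → C → E → H.

Variance along critical path = 0.444 + 2.778 + 1.778 + 4.000 = 9.000; σ = 3.000 days.
D = μ + z·σ = 49 + 1.036·3.000 = 52.1 days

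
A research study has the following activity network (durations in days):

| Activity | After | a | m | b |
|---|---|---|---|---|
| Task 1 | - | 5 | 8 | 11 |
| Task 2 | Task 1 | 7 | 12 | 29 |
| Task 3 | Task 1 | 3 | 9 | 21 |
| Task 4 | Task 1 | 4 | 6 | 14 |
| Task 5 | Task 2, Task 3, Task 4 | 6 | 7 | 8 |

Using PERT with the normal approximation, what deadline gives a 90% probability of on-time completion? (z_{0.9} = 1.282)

33.9 days

te_Task 1 = (5 + 4·8 + 11)/6 = 48/6 = 8; σ²_Task 1 = ((11−5)/6)² = 1.000
te_Task 2 = (7 + 4·12 + 29)/6 = 84/6 = 14; σ²_Task 2 = ((29−7)/6)² = 13.444
te_Task 3 = (3 + 4·9 + 21)/6 = 60/6 = 10; σ²_Task 3 = ((21−3)/6)² = 9.000
te_Task 4 = (4 + 4·6 + 14)/6 = 42/6 = 7; σ²_Task 4 = ((14−4)/6)² = 2.778
te_Task 5 = (6 + 4·7 + 8)/6 = 42/6 = 7; σ²_Task 5 = ((8−6)/6)² = 0.111

Forward pass:
ES_Task 1 = 0; EF_Task 1 = 8
ES_Task 2 = 8; EF_Task 2 = 8+14 = 22
ES_Task 3 = 8; EF_Task 3 = 8+10 = 18
ES_Task 4 = 8; EF_Task 4 = 8+7 = 15
ES_Task 5 = max(EF_Task 2=22, EF_Task 3=18, EF_Task 4=15) = 22; EF_Task 5 = 22+7 = 29
Expected project duration μ = 29 days. Critical path: Task 1 → Task 2 → Task 5.

Variance along critical path = 1.000 + 13.444 + 0.111 = 14.556; σ = 3.815 days.
D = μ + z·σ = 29 + 1.282·3.815 = 33.9 days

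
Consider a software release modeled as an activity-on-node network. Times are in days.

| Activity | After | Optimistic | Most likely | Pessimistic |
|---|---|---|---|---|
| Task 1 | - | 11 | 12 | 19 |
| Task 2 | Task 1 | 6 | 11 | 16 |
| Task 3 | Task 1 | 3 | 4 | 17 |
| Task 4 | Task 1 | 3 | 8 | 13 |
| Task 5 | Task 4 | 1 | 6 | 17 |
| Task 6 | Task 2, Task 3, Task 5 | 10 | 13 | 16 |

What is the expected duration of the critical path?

41 days

te_Task 1 = (11 + 4·12 + 19)/6 = 78/6 = 13
te_Task 2 = (6 + 4·11 + 16)/6 = 66/6 = 11
te_Task 3 = (3 + 4·4 + 17)/6 = 36/6 = 6
te_Task 4 = (3 + 4·8 + 13)/6 = 48/6 = 8
te_Task 5 = (1 + 4·6 + 17)/6 = 42/6 = 7
te_Task 6 = (10 + 4·13 + 16)/6 = 78/6 = 13

Forward pass:
ES_Task 1 = 0; EF_Task 1 = 13
ES_Task 2 = 13; EF_Task 2 = 13+11 = 24
ES_Task 3 = 13; EF_Task 3 = 13+6 = 19
ES_Task 4 = 13; EF_Task 4 = 13+8 = 21
ES_Task 5 = 21; EF_Task 5 = 21+7 = 28
ES_Task 6 = max(EF_Task 2=24, EF_Task 3=19, EF_Task 5=28) = 28; EF_Task 6 = 28+13 = 41
Expected project duration μ = 41 days. Critical path: Task 1 → Task 4 → Task 5 → Task 6.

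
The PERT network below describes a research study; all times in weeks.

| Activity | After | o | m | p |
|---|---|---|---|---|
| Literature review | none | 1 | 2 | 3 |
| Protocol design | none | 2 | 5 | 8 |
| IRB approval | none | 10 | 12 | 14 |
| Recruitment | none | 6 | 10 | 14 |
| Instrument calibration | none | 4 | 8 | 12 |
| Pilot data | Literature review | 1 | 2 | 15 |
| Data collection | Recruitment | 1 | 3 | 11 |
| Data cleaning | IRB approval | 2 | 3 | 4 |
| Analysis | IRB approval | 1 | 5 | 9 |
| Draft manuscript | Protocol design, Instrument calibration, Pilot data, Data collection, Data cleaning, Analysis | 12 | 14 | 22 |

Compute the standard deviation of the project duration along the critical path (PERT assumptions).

2.24 weeks

te_Literature review = (1 + 4·2 + 3)/6 = 12/6 = 2; σ²_Literature review = ((3−1)/6)² = 0.111
te_Protocol design = (2 + 4·5 + 8)/6 = 30/6 = 5; σ²_Protocol design = ((8−2)/6)² = 1.000
te_IRB approval = (10 + 4·12 + 14)/6 = 72/6 = 12; σ²_IRB approval = ((14−10)/6)² = 0.444
te_Recruitment = (6 + 4·10 + 14)/6 = 60/6 = 10; σ²_Recruitment = ((14−6)/6)² = 1.778
te_Instrument calibration = (4 + 4·8 + 12)/6 = 48/6 = 8; σ²_Instrument calibration = ((12−4)/6)² = 1.778
te_Pilot data = (1 + 4·2 + 15)/6 = 24/6 = 4; σ²_Pilot data = ((15−1)/6)² = 5.444
te_Data collection = (1 + 4·3 + 11)/6 = 24/6 = 4; σ²_Data collection = ((11−1)/6)² = 2.778
te_Data cleaning = (2 + 4·3 + 4)/6 = 18/6 = 3; σ²_Data cleaning = ((4−2)/6)² = 0.111
te_Analysis = (1 + 4·5 + 9)/6 = 30/6 = 5; σ²_Analysis = ((9−1)/6)² = 1.778
te_Draft manuscript = (12 + 4·14 + 22)/6 = 90/6 = 15; σ²_Draft manuscript = ((22−12)/6)² = 2.778

Forward pass:
ES_Literature review = 0; EF_Literature review = 2
ES_Protocol design = 0; EF_Protocol design = 5
ES_IRB approval = 0; EF_IRB approval = 12
ES_Recruitment = 0; EF_Recruitment = 10
ES_Instrument calibration = 0; EF_Instrument calibration = 8
ES_Pilot data = 2; EF_Pilot data = 2+4 = 6
ES_Data collection = 10; EF_Data collection = 10+4 = 14
ES_Data cleaning = 12; EF_Data cleaning = 12+3 = 15
ES_Analysis = 12; EF_Analysis = 12+5 = 17
ES_Draft manuscript = max(EF_Protocol design=5, EF_Instrument calibration=8, EF_Pilot data=6, EF_Data collection=14, EF_Data cleaning=15, EF_Analysis=17) = 17; EF_Draft manuscript = 17+15 = 32
Expected project duration μ = 32 weeks. Critical path: IRB approval → Analysis → Draft manuscript.

Variance along critical path = 0.444 + 1.778 + 2.778 = 5.000
σ = √5.000 = 2.236 weeks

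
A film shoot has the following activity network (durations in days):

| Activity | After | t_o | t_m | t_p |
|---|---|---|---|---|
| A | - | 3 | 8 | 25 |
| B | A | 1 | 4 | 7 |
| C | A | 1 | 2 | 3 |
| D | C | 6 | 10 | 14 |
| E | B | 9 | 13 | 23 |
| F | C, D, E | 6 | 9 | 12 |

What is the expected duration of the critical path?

37 days

te_A = (3 + 4·8 + 25)/6 = 60/6 = 10
te_B = (1 + 4·4 + 7)/6 = 24/6 = 4
te_C = (1 + 4·2 + 3)/6 = 12/6 = 2
te_D = (6 + 4·10 + 14)/6 = 60/6 = 10
te_E = (9 + 4·13 + 23)/6 = 84/6 = 14
te_F = (6 + 4·9 + 12)/6 = 54/6 = 9

Forward pass:
ES_A = 0; EF_A = 10
ES_B = 10; EF_B = 10+4 = 14
ES_C = 10; EF_C = 10+2 = 12
ES_D = 12; EF_D = 12+10 = 22
ES_E = 14; EF_E = 14+14 = 28
ES_F = max(EF_C=12, EF_D=22, EF_E=28) = 28; EF_F = 28+9 = 37
Expected project duration μ = 37 days. Critical path: A → B → E → F.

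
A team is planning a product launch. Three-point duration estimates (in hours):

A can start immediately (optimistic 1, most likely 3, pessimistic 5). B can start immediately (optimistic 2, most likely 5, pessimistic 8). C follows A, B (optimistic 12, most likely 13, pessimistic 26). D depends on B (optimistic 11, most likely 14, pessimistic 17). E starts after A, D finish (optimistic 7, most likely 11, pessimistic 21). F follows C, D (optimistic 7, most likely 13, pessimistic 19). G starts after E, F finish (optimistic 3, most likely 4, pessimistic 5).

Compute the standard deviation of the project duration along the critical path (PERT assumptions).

3.25 hours

te_A = (1 + 4·3 + 5)/6 = 18/6 = 3; σ²_A = ((5−1)/6)² = 0.444
te_B = (2 + 4·5 + 8)/6 = 30/6 = 5; σ²_B = ((8−2)/6)² = 1.000
te_C = (12 + 4·13 + 26)/6 = 90/6 = 15; σ²_C = ((26−12)/6)² = 5.444
te_D = (11 + 4·14 + 17)/6 = 84/6 = 14; σ²_D = ((17−11)/6)² = 1.000
te_E = (7 + 4·11 + 21)/6 = 72/6 = 12; σ²_E = ((21−7)/6)² = 5.444
te_F = (7 + 4·13 + 19)/6 = 78/6 = 13; σ²_F = ((19−7)/6)² = 4.000
te_G = (3 + 4·4 + 5)/6 = 24/6 = 4; σ²_G = ((5−3)/6)² = 0.111

Forward pass:
ES_A = 0; EF_A = 3
ES_B = 0; EF_B = 5
ES_C = max(EF_A=3, EF_B=5) = 5; EF_C = 5+15 = 20
ES_D = 5; EF_D = 5+14 = 19
ES_E = max(EF_A=3, EF_D=19) = 19; EF_E = 19+12 = 31
ES_F = max(EF_C=20, EF_D=19) = 20; EF_F = 20+13 = 33
ES_G = max(EF_E=31, EF_F=33) = 33; EF_G = 33+4 = 37
Expected project duration μ = 37 hours. Critical path: B → C → F → G.

Variance along critical path = 1.000 + 5.444 + 4.000 + 0.111 = 10.556
σ = √10.556 = 3.249 hours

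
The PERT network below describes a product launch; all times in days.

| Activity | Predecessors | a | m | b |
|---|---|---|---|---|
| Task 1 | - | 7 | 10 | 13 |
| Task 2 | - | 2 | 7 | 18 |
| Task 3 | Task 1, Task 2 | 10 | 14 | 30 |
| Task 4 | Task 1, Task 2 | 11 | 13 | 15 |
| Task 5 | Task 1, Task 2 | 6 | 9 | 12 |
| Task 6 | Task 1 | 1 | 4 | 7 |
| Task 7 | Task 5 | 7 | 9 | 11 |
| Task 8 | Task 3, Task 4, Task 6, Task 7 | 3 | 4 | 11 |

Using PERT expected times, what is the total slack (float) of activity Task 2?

te_Task 1 = (7 + 4·10 + 13)/6 = 60/6 = 10
te_Task 2 = (2 + 4·7 + 18)/6 = 48/6 = 8
te_Task 3 = (10 + 4·14 + 30)/6 = 96/6 = 16
te_Task 4 = (11 + 4·13 + 15)/6 = 78/6 = 13
te_Task 5 = (6 + 4·9 + 12)/6 = 54/6 = 9
te_Task 6 = (1 + 4·4 + 7)/6 = 24/6 = 4
te_Task 7 = (7 + 4·9 + 11)/6 = 54/6 = 9
te_Task 8 = (3 + 4·4 + 11)/6 = 30/6 = 5

Forward pass:
ES_Task 1 = 0; EF_Task 1 = 10
ES_Task 2 = 0; EF_Task 2 = 8
ES_Task 3 = max(EF_Task 1=10, EF_Task 2=8) = 10; EF_Task 3 = 10+16 = 26
ES_Task 4 = max(EF_Task 1=10, EF_Task 2=8) = 10; EF_Task 4 = 10+13 = 23
ES_Task 5 = max(EF_Task 1=10, EF_Task 2=8) = 10; EF_Task 5 = 10+9 = 19
ES_Task 6 = 10; EF_Task 6 = 10+4 = 14
ES_Task 7 = 19; EF_Task 7 = 19+9 = 28
ES_Task 8 = max(EF_Task 3=26, EF_Task 4=23, EF_Task 6=14, EF_Task 7=28) = 28; EF_Task 8 = 28+5 = 33
Expected project duration μ = 33 days. Critical path: Task 1 → Task 5 → Task 7 → Task 8.

Backward pass:
LF_Task 8 = 33; LS_Task 8 = 33−5 = 28
LF_Task 7 = LS_Task 8 = 28; LS_Task 7 = 28−9 = 19
LF_Task 6 = LS_Task 8 = 28; LS_Task 6 = 28−4 = 24
LF_Task 5 = LS_Task 7 = 19; LS_Task 5 = 19−9 = 10
LF_Task 4 = LS_Task 8 = 28; LS_Task 4 = 28−13 = 15
LF_Task 3 = LS_Task 8 = 28; LS_Task 3 = 28−16 = 12
LF_Task 2 = min(LS_Task 3=12, LS_Task 4=15, LS_Task 5=10) = 10; LS_Task 2 = 10−8 = 2
LF_Task 1 = min(LS_Task 3=12, LS_Task 4=15, LS_Task 5=10, LS_Task 6=24) = 10; LS_Task 1 = 10−10 = 0
Slack_Task 2 = LS_Task 2 − ES_Task 2 = 2 − 0 = 2

2 days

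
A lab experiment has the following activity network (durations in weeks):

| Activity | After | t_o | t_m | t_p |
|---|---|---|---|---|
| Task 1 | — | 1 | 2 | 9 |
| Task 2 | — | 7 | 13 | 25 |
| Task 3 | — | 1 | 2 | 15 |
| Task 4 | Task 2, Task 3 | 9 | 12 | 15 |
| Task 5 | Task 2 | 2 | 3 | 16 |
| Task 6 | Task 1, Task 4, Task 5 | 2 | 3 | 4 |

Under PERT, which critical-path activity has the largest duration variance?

te_Task 1 = (1 + 4·2 + 9)/6 = 18/6 = 3; σ²_Task 1 = ((9−1)/6)² = 1.778
te_Task 2 = (7 + 4·13 + 25)/6 = 84/6 = 14; σ²_Task 2 = ((25−7)/6)² = 9.000
te_Task 3 = (1 + 4·2 + 15)/6 = 24/6 = 4; σ²_Task 3 = ((15−1)/6)² = 5.444
te_Task 4 = (9 + 4·12 + 15)/6 = 72/6 = 12; σ²_Task 4 = ((15−9)/6)² = 1.000
te_Task 5 = (2 + 4·3 + 16)/6 = 30/6 = 5; σ²_Task 5 = ((16−2)/6)² = 5.444
te_Task 6 = (2 + 4·3 + 4)/6 = 18/6 = 3; σ²_Task 6 = ((4−2)/6)² = 0.111

Forward pass:
ES_Task 1 = 0; EF_Task 1 = 3
ES_Task 2 = 0; EF_Task 2 = 14
ES_Task 3 = 0; EF_Task 3 = 4
ES_Task 4 = max(EF_Task 2=14, EF_Task 3=4) = 14; EF_Task 4 = 14+12 = 26
ES_Task 5 = 14; EF_Task 5 = 14+5 = 19
ES_Task 6 = max(EF_Task 1=3, EF_Task 4=26, EF_Task 5=19) = 26; EF_Task 6 = 26+3 = 29
Expected project duration μ = 29 weeks. Critical path: Task 2 → Task 4 → Task 6.

Variances on critical path: σ²_Task 2=9.000, σ²_Task 4=1.000, σ²_Task 6=0.111.
Largest is σ²_Task 2 = 9.000.

Task 2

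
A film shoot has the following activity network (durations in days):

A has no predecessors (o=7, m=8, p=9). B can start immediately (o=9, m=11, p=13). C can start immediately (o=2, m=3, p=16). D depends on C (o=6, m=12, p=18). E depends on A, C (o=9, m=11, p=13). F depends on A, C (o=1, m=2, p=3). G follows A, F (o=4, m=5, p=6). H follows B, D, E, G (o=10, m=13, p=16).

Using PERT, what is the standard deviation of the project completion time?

te_A = (7 + 4·8 + 9)/6 = 48/6 = 8; σ²_A = ((9−7)/6)² = 0.111
te_B = (9 + 4·11 + 13)/6 = 66/6 = 11; σ²_B = ((13−9)/6)² = 0.444
te_C = (2 + 4·3 + 16)/6 = 30/6 = 5; σ²_C = ((16−2)/6)² = 5.444
te_D = (6 + 4·12 + 18)/6 = 72/6 = 12; σ²_D = ((18−6)/6)² = 4.000
te_E = (9 + 4·11 + 13)/6 = 66/6 = 11; σ²_E = ((13−9)/6)² = 0.444
te_F = (1 + 4·2 + 3)/6 = 12/6 = 2; σ²_F = ((3−1)/6)² = 0.111
te_G = (4 + 4·5 + 6)/6 = 30/6 = 5; σ²_G = ((6−4)/6)² = 0.111
te_H = (10 + 4·13 + 16)/6 = 78/6 = 13; σ²_H = ((16−10)/6)² = 1.000

Forward pass:
ES_A = 0; EF_A = 8
ES_B = 0; EF_B = 11
ES_C = 0; EF_C = 5
ES_D = 5; EF_D = 5+12 = 17
ES_E = max(EF_A=8, EF_C=5) = 8; EF_E = 8+11 = 19
ES_F = max(EF_A=8, EF_C=5) = 8; EF_F = 8+2 = 10
ES_G = max(EF_A=8, EF_F=10) = 10; EF_G = 10+5 = 15
ES_H = max(EF_B=11, EF_D=17, EF_E=19, EF_G=15) = 19; EF_H = 19+13 = 32
Expected project duration μ = 32 days. Critical path: A → E → H.

Variance along critical path = 0.111 + 0.444 + 1.000 = 1.556
σ = √1.556 = 1.247 days

1.25 days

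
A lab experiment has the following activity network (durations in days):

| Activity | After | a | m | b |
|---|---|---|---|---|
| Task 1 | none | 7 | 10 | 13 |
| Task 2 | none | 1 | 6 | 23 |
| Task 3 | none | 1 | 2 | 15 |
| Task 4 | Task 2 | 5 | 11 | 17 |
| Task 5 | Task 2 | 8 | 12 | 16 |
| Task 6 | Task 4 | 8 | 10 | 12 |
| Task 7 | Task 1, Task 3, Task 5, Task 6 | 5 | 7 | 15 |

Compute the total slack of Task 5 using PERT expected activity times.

te_Task 1 = (7 + 4·10 + 13)/6 = 60/6 = 10
te_Task 2 = (1 + 4·6 + 23)/6 = 48/6 = 8
te_Task 3 = (1 + 4·2 + 15)/6 = 24/6 = 4
te_Task 4 = (5 + 4·11 + 17)/6 = 66/6 = 11
te_Task 5 = (8 + 4·12 + 16)/6 = 72/6 = 12
te_Task 6 = (8 + 4·10 + 12)/6 = 60/6 = 10
te_Task 7 = (5 + 4·7 + 15)/6 = 48/6 = 8

Forward pass:
ES_Task 1 = 0; EF_Task 1 = 10
ES_Task 2 = 0; EF_Task 2 = 8
ES_Task 3 = 0; EF_Task 3 = 4
ES_Task 4 = 8; EF_Task 4 = 8+11 = 19
ES_Task 5 = 8; EF_Task 5 = 8+12 = 20
ES_Task 6 = 19; EF_Task 6 = 19+10 = 29
ES_Task 7 = max(EF_Task 1=10, EF_Task 3=4, EF_Task 5=20, EF_Task 6=29) = 29; EF_Task 7 = 29+8 = 37
Expected project duration μ = 37 days. Critical path: Task 2 → Task 4 → Task 6 → Task 7.

Backward pass:
LF_Task 7 = 37; LS_Task 7 = 37−8 = 29
LF_Task 6 = LS_Task 7 = 29; LS_Task 6 = 29−10 = 19
LF_Task 5 = LS_Task 7 = 29; LS_Task 5 = 29−12 = 17
LF_Task 4 = LS_Task 6 = 19; LS_Task 4 = 19−11 = 8
LF_Task 3 = LS_Task 7 = 29; LS_Task 3 = 29−4 = 25
LF_Task 2 = min(LS_Task 4=8, LS_Task 5=17) = 8; LS_Task 2 = 8−8 = 0
LF_Task 1 = LS_Task 7 = 29; LS_Task 1 = 29−10 = 19
Slack_Task 5 = LS_Task 5 − ES_Task 5 = 17 − 8 = 9

9 days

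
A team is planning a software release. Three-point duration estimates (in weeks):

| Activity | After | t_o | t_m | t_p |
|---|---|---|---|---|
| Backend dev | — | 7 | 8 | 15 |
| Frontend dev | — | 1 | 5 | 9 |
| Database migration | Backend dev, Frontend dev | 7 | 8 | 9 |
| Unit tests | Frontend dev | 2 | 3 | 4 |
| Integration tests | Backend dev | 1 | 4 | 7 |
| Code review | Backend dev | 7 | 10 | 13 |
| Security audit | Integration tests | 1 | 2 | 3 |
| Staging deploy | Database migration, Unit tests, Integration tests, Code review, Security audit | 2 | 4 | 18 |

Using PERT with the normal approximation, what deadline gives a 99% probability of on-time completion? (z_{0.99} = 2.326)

32.3 weeks

te_Backend dev = (7 + 4·8 + 15)/6 = 54/6 = 9; σ²_Backend dev = ((15−7)/6)² = 1.778
te_Frontend dev = (1 + 4·5 + 9)/6 = 30/6 = 5; σ²_Frontend dev = ((9−1)/6)² = 1.778
te_Database migration = (7 + 4·8 + 9)/6 = 48/6 = 8; σ²_Database migration = ((9−7)/6)² = 0.111
te_Unit tests = (2 + 4·3 + 4)/6 = 18/6 = 3; σ²_Unit tests = ((4−2)/6)² = 0.111
te_Integration tests = (1 + 4·4 + 7)/6 = 24/6 = 4; σ²_Integration tests = ((7−1)/6)² = 1.000
te_Code review = (7 + 4·10 + 13)/6 = 60/6 = 10; σ²_Code review = ((13−7)/6)² = 1.000
te_Security audit = (1 + 4·2 + 3)/6 = 12/6 = 2; σ²_Security audit = ((3−1)/6)² = 0.111
te_Staging deploy = (2 + 4·4 + 18)/6 = 36/6 = 6; σ²_Staging deploy = ((18−2)/6)² = 7.111

Forward pass:
ES_Backend dev = 0; EF_Backend dev = 9
ES_Frontend dev = 0; EF_Frontend dev = 5
ES_Database migration = max(EF_Backend dev=9, EF_Frontend dev=5) = 9; EF_Database migration = 9+8 = 17
ES_Unit tests = 5; EF_Unit tests = 5+3 = 8
ES_Integration tests = 9; EF_Integration tests = 9+4 = 13
ES_Code review = 9; EF_Code review = 9+10 = 19
ES_Security audit = 13; EF_Security audit = 13+2 = 15
ES_Staging deploy = max(EF_Database migration=17, EF_Unit tests=8, EF_Integration tests=13, EF_Code review=19, EF_Security audit=15) = 19; EF_Staging deploy = 19+6 = 25
Expected project duration μ = 25 weeks. Critical path: Backend dev → Code review → Staging deploy.

Variance along critical path = 1.778 + 1.000 + 7.111 = 9.889; σ = 3.145 weeks.
D = μ + z·σ = 25 + 2.326·3.145 = 32.3 weeks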